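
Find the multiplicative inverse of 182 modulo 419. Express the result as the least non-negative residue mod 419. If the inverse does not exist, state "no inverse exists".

gcd(419, 182) by repeated division:
419 = 2×182 + 55
182 = 3×55 + 17
55 = 3×17 + 4
17 = 4×4 + 1
4 = 4×1 + 0
gcd = 1, so the inverse exists. Back-substitute:
1 = 17 − 4·4
1 = −4·55 + 13·17
1 = 13·182 − 43·55
1 = −43·419 + 99·182
So 182·99 ≡ 1 (mod 419).

99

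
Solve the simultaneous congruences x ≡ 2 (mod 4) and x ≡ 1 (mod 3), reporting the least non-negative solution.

Write x = 2 + 4·k. Then 4·k ≡ 1 − 2 ≡ 2 (mod 3).
Need 4⁻¹ mod 3. Extended Euclid on (3, 1):
3 = 3×1 + 0
4⁻¹ ≡ 1 (mod 3), so k ≡ 1·2 ≡ 2 (mod 3).
x = 2 + 4·2 = 10.

10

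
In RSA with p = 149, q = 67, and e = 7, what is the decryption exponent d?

2791

φ(n) = (p−1)(q−1) = 148·66 = 9768.
Need d with 7·d ≡ 1 (mod 9768). Apply the extended Euclidean algorithm:
9768 = 1395×7 + 3
7 = 2×3 + 1
3 = 3×1 + 0
Back-substitute:
1 = 7 − 2·3
1 = −2·9768 + 2791·7
So 7·2791 ≡ 1 (mod 9768), hence d = 2791.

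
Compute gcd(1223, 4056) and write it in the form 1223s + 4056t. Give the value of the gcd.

1

Repeated division:
4056 = 3×1223 + 387
1223 = 3×387 + 62
387 = 6×62 + 15
62 = 4×15 + 2
15 = 7×2 + 1
2 = 2×1 + 0
gcd(1223, 4056) = 1.
Express as a combination:
1 = 15 − 7·2
1 = −7·62 + 29·15
1 = 29·387 − 181·62
1 = −181·1223 + 572·387
1 = 572·4056 − 1897·1223
So 1 = (572)·4056 + (-1897)·1223.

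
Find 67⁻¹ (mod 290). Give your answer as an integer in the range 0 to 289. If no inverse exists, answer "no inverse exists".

13

gcd(290, 67) by repeated division:
290 = 4·67 + 22
67 = 3·22 + 1
22 = 22·1 + 0
Since gcd(67, 290) = 1, back-substitute to write 1 as a combination:
1 = 67 − 3·22
1 = −3·290 + 13·67
So 67·13 ≡ 1 (mod 290).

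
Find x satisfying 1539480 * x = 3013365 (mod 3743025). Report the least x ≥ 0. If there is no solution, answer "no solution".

First find gcd(1539480, 3743025):
3743025 = 2×1539480 + 664065
1539480 = 2×664065 + 211350
664065 = 3×211350 + 30015
211350 = 7×30015 + 1245
30015 = 24×1245 + 135
1245 = 9×135 + 30
135 = 4×30 + 15
30 = 2×15 + 0
gcd = 15 and 15 | 3013365, so solutions exist. Divide through by 15: 102632x ≡ 200891 (mod 249535).
Now find 102632⁻¹ mod 249535:
249535 = 2×102632 + 44271
102632 = 2×44271 + 14090
44271 = 3×14090 + 2001
14090 = 7×2001 + 83
2001 = 24×83 + 9
83 = 9×9 + 2
9 = 4×2 + 1
2 = 2×1 + 0
Back-substitute:
1 = 9 − 4·2
1 = −4·83 + 37·9
1 = 37·2001 − 892·83
1 = −892·14090 + 6281·2001
1 = 6281·44271 − 19735·14090
1 = −19735·102632 + 45751·44271
1 = 45751·249535 − 111237·102632
So 102632·(-111237) ≡ 1 (mod 249535), i.e. 102632⁻¹ ≡ 138298.
Then x ≡ 138298·200891 ≡ 95688 (mod 249535); the smallest non-negative solution is x = 95688.

95688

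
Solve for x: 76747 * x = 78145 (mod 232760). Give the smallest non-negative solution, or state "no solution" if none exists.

gcd(76747, 232760):
232760 = 3·76747 + 2519
76747 = 30·2519 + 1177
2519 = 2·1177 + 165
1177 = 7·165 + 22
165 = 7·22 + 11
22 = 2·11 + 0
gcd = 11, but 11 ∤ 78145, so the congruence has no solution.

no solution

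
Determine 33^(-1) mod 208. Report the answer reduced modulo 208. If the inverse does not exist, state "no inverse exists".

145

Run Euclid on (208, 33):
208 = 6*33 + 10
33 = 3*10 + 3
10 = 3*3 + 1
3 = 3*1 + 0
The gcd is 1. Working backward:
1 = 10 − 3·3
1 = −3·33 + 10·10
1 = 10·208 − 63·33
So 33·(-63) ≡ 1 (mod 208), and -63 ≡ 145 (mod 208).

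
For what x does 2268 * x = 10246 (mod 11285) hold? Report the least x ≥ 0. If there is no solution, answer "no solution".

1547

First find gcd(2268, 11285):
11285 = 4×2268 + 2213
2268 = 1×2213 + 55
2213 = 40×55 + 13
55 = 4×13 + 3
13 = 4×3 + 1
3 = 3×1 + 0
gcd = 1, so a unique solution mod 11285 exists.
Back-substitute for the Bézout coefficients:
1 = 13 − 4·3
1 = −4·55 + 17·13
1 = 17·2213 − 684·55
1 = −684·2268 + 701·2213
1 = 701·11285 − 3488·2268
So 2268·(-3488) ≡ 1 (mod 11285), giving 2268⁻¹ ≡ 7797.
x ≡ 2268⁻¹·10246 ≡ 7797·10246 ≡ 1547 (mod 11285).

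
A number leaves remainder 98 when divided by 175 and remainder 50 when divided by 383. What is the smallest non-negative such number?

Write x = 98 + 175·k. Then 175·k ≡ 50 − 98 ≡ 335 (mod 383).
Need 175⁻¹ mod 383. Extended Euclid on (383, 175):
383 = 2×175 + 33
175 = 5×33 + 10
33 = 3×10 + 3
10 = 3×3 + 1
3 = 3×1 + 0
Back-substitute:
1 = 10 − 3·3
1 = −3·33 + 10·10
1 = 10·175 − 53·33
1 = −53·383 + 116·175
175⁻¹ ≡ 116 (mod 383), so k ≡ 116·335 ≡ 177 (mod 383).
x = 98 + 175·177 = 31073.

31073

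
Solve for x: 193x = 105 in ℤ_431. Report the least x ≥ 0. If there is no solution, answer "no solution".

139

First find gcd(193, 431):
431 = 2·193 + 45
193 = 4·45 + 13
45 = 3·13 + 6
13 = 2·6 + 1
6 = 6·1 + 0
gcd = 1, so a unique solution mod 431 exists.
Back-substitute for the Bézout coefficients:
1 = 13 − 2·6
1 = −2·45 + 7·13
1 = 7·193 − 30·45
1 = −30·431 + 67·193
So 193·(67) ≡ 1 (mod 431), giving 193⁻¹ ≡ 67.
x ≡ 193⁻¹·105 ≡ 67·105 ≡ 139 (mod 431).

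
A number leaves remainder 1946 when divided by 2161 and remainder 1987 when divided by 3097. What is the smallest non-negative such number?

Write x = 1946 + 2161·k. Then 2161·k ≡ 1987 − 1946 ≡ 41 (mod 3097).
Need 2161⁻¹ mod 3097. Extended Euclid on (3097, 2161):
3097 = 1×2161 + 936
2161 = 2×936 + 289
936 = 3×289 + 69
289 = 4×69 + 13
69 = 5×13 + 4
13 = 3×4 + 1
4 = 4×1 + 0
Back-substitute:
1 = 13 − 3·4
1 = −3·69 + 16·13
1 = 16·289 − 67·69
1 = −67·936 + 217·289
1 = 217·2161 − 501·936
1 = −501·3097 + 718·2161
2161⁻¹ ≡ 718 (mod 3097), so k ≡ 718·41 ≡ 1565 (mod 3097).
x = 1946 + 2161·1565 = 3383911.

3383911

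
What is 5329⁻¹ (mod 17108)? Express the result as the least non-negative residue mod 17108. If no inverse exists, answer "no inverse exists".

4029

Extended Euclidean algorithm:
17108 = 3*5329 + 1121
5329 = 4*1121 + 845
1121 = 1*845 + 276
845 = 3*276 + 17
276 = 16*17 + 4
17 = 4*4 + 1
4 = 4*1 + 0
gcd = 1, so the inverse exists. Back-substitute:
1 = 17 − 4·4
1 = −4·276 + 65·17
1 = 65·845 − 199·276
1 = −199·1121 + 264·845
1 = 264·5329 − 1255·1121
1 = −1255·17108 + 4029·5329
So 5329·4029 ≡ 1 (mod 17108).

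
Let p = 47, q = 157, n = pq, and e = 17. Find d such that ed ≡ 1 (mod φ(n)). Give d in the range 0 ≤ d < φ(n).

φ(n) = (p−1)(q−1) = 46·156 = 7176.
Need d with 17·d ≡ 1 (mod 7176). Apply the extended Euclidean algorithm:
7176 = 422*17 + 2
17 = 8*2 + 1
2 = 2*1 + 0
Back-substitute:
1 = 17 − 8·2
1 = −8·7176 + 3377·17
So 17·3377 ≡ 1 (mod 7176), hence d = 3377.

3377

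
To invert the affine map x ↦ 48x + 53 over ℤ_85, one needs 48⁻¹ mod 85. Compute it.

Extended Euclidean algorithm:
85 = 1*48 + 37
48 = 1*37 + 11
37 = 3*11 + 4
11 = 2*4 + 3
4 = 1*3 + 1
3 = 3*1 + 0
gcd = 1, so the inverse exists. Back-substitute:
1 = 4 − 3
1 = −11 + 3·4
1 = 3·37 − 10·11
1 = −10·48 + 13·37
1 = 13·85 − 23·48
Hence 48⁻¹ ≡ -23 ≡ 62 (mod 85).

62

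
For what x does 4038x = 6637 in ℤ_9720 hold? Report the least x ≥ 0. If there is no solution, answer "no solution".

no solution

gcd(4038, 9720):
9720 = 2×4038 + 1644
4038 = 2×1644 + 750
1644 = 2×750 + 144
750 = 5×144 + 30
144 = 4×30 + 24
30 = 1×24 + 6
24 = 4×6 + 0
gcd = 6, but 6 ∤ 6637, so the congruence has no solution.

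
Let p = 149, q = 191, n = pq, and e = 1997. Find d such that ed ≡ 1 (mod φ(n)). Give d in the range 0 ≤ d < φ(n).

18573

φ(n) = (p−1)(q−1) = 148·190 = 28120.
Need d with 1997·d ≡ 1 (mod 28120). Apply the extended Euclidean algorithm:
28120 = 14·1997 + 162
1997 = 12·162 + 53
162 = 3·53 + 3
53 = 17·3 + 2
3 = 1·2 + 1
2 = 2·1 + 0
Back-substitute:
1 = 3 − 2
1 = −53 + 18·3
1 = 18·162 − 55·53
1 = −55·1997 + 678·162
1 = 678·28120 − 9547·1997
So 1997·(-9547) ≡ 1 (mod 28120), hence d ≡ -9547 ≡ 18573 (mod 28120).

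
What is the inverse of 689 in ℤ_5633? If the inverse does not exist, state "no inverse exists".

Run Euclid on (5633, 689):
5633 = 8·689 + 121
689 = 5·121 + 84
121 = 1·84 + 37
84 = 2·37 + 10
37 = 3·10 + 7
10 = 1·7 + 3
7 = 2·3 + 1
3 = 3·1 + 0
gcd = 1, so the inverse exists. Back-substitute:
1 = 7 − 2·3
1 = −2·10 + 3·7
1 = 3·37 − 11·10
1 = −11·84 + 25·37
1 = 25·121 − 36·84
1 = −36·689 + 205·121
1 = 205·5633 − 1676·689
Thus 689·(-1676) ≡ 1 (mod 5633); reducing, -1676 mod 5633 = 3957.

3957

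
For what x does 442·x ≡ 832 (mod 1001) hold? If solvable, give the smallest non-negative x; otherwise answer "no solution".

20

First find gcd(442, 1001):
1001 = 2·442 + 117
442 = 3·117 + 91
117 = 1·91 + 26
91 = 3·26 + 13
26 = 2·13 + 0
gcd = 13 and 13 | 832, so solutions exist. Divide through by 13: 34x ≡ 64 (mod 77).
Now find 34⁻¹ mod 77:
77 = 2×34 + 9
34 = 3×9 + 7
9 = 1×7 + 2
7 = 3×2 + 1
2 = 2×1 + 0
Back-substitute:
1 = 7 − 3·2
1 = −3·9 + 4·7
1 = 4·34 − 15·9
1 = −15·77 + 34·34
So 34⁻¹ ≡ 34 (mod 77).
Then x ≡ 34·64 ≡ 20 (mod 77); the smallest non-negative solution is x = 20.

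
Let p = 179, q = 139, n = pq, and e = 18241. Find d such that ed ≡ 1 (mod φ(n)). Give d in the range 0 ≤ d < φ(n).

17377

φ(n) = (p−1)(q−1) = 178·138 = 24564.
Need d with 18241·d ≡ 1 (mod 24564). Apply the extended Euclidean algorithm:
24564 = 1×18241 + 6323
18241 = 2×6323 + 5595
6323 = 1×5595 + 728
5595 = 7×728 + 499
728 = 1×499 + 229
499 = 2×229 + 41
229 = 5×41 + 24
41 = 1×24 + 17
24 = 1×17 + 7
17 = 2×7 + 3
7 = 2×3 + 1
3 = 3×1 + 0
Back-substitute:
1 = 7 − 2·3
1 = −2·17 + 5·7
1 = 5·24 − 7·17
1 = −7·41 + 12·24
1 = 12·229 − 67·41
1 = −67·499 + 146·229
1 = 146·728 − 213·499
1 = −213·5595 + 1637·728
1 = 1637·6323 − 1850·5595
1 = −1850·18241 + 5337·6323
1 = 5337·24564 − 7187·18241
So 18241·(-7187) ≡ 1 (mod 24564), hence d ≡ -7187 ≡ 17377 (mod 24564).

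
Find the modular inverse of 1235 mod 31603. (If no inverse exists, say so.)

no inverse exists

Euclidean algorithm on 31603, 1235:
31603 = 25·1235 + 728
1235 = 1·728 + 507
728 = 1·507 + 221
507 = 2·221 + 65
221 = 3·65 + 26
65 = 2·26 + 13
26 = 2·13 + 0
gcd(1235, 31603) = 13 ≠ 1, so 1235 has no multiplicative inverse modulo 31603.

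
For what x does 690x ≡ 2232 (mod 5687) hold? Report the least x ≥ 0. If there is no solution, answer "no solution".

First find gcd(690, 5687):
5687 = 8*690 + 167
690 = 4*167 + 22
167 = 7*22 + 13
22 = 1*13 + 9
13 = 1*9 + 4
9 = 2*4 + 1
4 = 4*1 + 0
gcd = 1, so a unique solution mod 5687 exists.
Back-substitute for the Bézout coefficients:
1 = 9 − 2·4
1 = −2·13 + 3·9
1 = 3·22 − 5·13
1 = −5·167 + 38·22
1 = 38·690 − 157·167
1 = −157·5687 + 1294·690
So 690·(1294) ≡ 1 (mod 5687), giving 690⁻¹ ≡ 1294.
x ≡ 690⁻¹·2232 ≡ 1294·2232 ≡ 4899 (mod 5687).

4899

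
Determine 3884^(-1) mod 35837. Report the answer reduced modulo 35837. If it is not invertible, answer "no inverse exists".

Extended Euclidean algorithm:
35837 = 9×3884 + 881
3884 = 4×881 + 360
881 = 2×360 + 161
360 = 2×161 + 38
161 = 4×38 + 9
38 = 4×9 + 2
9 = 4×2 + 1
2 = 2×1 + 0
gcd = 1, so the inverse exists. Back-substitute:
1 = 9 − 4·2
1 = −4·38 + 17·9
1 = 17·161 − 72·38
1 = −72·360 + 161·161
1 = 161·881 − 394·360
1 = −394·3884 + 1737·881
1 = 1737·35837 − 16027·3884
So 3884·(-16027) ≡ 1 (mod 35837), and -16027 ≡ 19810 (mod 35837).

19810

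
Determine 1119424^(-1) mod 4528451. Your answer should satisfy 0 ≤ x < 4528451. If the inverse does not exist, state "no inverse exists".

1099123

Extended Euclidean algorithm:
4528451 = 4·1119424 + 50755
1119424 = 22·50755 + 2814
50755 = 18·2814 + 103
2814 = 27·103 + 33
103 = 3·33 + 4
33 = 8·4 + 1
4 = 4·1 + 0
gcd = 1, so the inverse exists. Back-substitute:
1 = 33 − 8·4
1 = −8·103 + 25·33
1 = 25·2814 − 683·103
1 = −683·50755 + 12319·2814
1 = 12319·1119424 − 271701·50755
1 = −271701·4528451 + 1099123·1119424
So 1119424·1099123 ≡ 1 (mod 4528451).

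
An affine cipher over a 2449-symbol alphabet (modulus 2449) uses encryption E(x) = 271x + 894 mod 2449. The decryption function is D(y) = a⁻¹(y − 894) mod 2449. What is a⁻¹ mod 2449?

Apply the Euclidean algorithm to 2449 and 271:
2449 = 9×271 + 10
271 = 27×10 + 1
10 = 10×1 + 0
Since gcd(271, 2449) = 1, back-substitute to write 1 as a combination:
1 = 271 − 27·10
1 = −27·2449 + 244·271
So 271·244 ≡ 1 (mod 2449).

244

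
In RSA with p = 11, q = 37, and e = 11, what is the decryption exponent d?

131

φ(n) = (p−1)(q−1) = 10·36 = 360.
Need d with 11·d ≡ 1 (mod 360). Apply the extended Euclidean algorithm:
360 = 32*11 + 8
11 = 1*8 + 3
8 = 2*3 + 2
3 = 1*2 + 1
2 = 2*1 + 0
Back-substitute:
1 = 3 − 2
1 = −8 + 3·3
1 = 3·11 − 4·8
1 = −4·360 + 131·11
So 11·131 ≡ 1 (mod 360), hence d = 131.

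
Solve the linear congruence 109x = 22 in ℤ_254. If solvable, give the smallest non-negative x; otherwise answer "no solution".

First find gcd(109, 254):
254 = 2*109 + 36
109 = 3*36 + 1
36 = 36*1 + 0
gcd = 1, so a unique solution mod 254 exists.
Back-substitute for the Bézout coefficients:
1 = 109 − 3·36
1 = −3·254 + 7·109
So 109·(7) ≡ 1 (mod 254), giving 109⁻¹ ≡ 7.
x ≡ 109⁻¹·22 ≡ 7·22 ≡ 154 (mod 254).

154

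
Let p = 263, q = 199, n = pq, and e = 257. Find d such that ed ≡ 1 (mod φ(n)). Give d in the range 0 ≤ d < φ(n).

φ(n) = (p−1)(q−1) = 262·198 = 51876.
Need d with 257·d ≡ 1 (mod 51876). Apply the extended Euclidean algorithm:
51876 = 201*257 + 219
257 = 1*219 + 38
219 = 5*38 + 29
38 = 1*29 + 9
29 = 3*9 + 2
9 = 4*2 + 1
2 = 2*1 + 0
Back-substitute:
1 = 9 − 4·2
1 = −4·29 + 13·9
1 = 13·38 − 17·29
1 = −17·219 + 98·38
1 = 98·257 − 115·219
1 = −115·51876 + 23213·257
So 257·23213 ≡ 1 (mod 51876), hence d = 23213.

23213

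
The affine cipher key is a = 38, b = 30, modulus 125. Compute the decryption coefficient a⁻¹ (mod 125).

Extended Euclidean algorithm:
125 = 3×38 + 11
38 = 3×11 + 5
11 = 2×5 + 1
5 = 5×1 + 0
gcd = 1, so the inverse exists. Back-substitute:
1 = 11 − 2·5
1 = −2·38 + 7·11
1 = 7·125 − 23·38
Hence 38⁻¹ ≡ -23 ≡ 102 (mod 125).

102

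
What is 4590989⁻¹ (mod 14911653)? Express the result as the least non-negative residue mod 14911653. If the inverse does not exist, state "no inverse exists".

8408864

Extended Euclidean algorithm:
14911653 = 3*4590989 + 1138686
4590989 = 4*1138686 + 36245
1138686 = 31*36245 + 15091
36245 = 2*15091 + 6063
15091 = 2*6063 + 2965
6063 = 2*2965 + 133
2965 = 22*133 + 39
133 = 3*39 + 16
39 = 2*16 + 7
16 = 2*7 + 2
7 = 3*2 + 1
2 = 2*1 + 0
gcd = 1, so the inverse exists. Back-substitute:
1 = 7 − 3·2
1 = −3·16 + 7·7
1 = 7·39 − 17·16
1 = −17·133 + 58·39
1 = 58·2965 − 1293·133
1 = −1293·6063 + 2644·2965
1 = 2644·15091 − 6581·6063
1 = −6581·36245 + 15806·15091
1 = 15806·1138686 − 496567·36245
1 = −496567·4590989 + 2002074·1138686
1 = 2002074·14911653 − 6502789·4590989
Hence 4590989⁻¹ ≡ -6502789 ≡ 8408864 (mod 14911653).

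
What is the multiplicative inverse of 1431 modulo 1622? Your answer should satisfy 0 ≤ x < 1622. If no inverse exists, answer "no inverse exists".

Extended Euclidean algorithm:
1622 = 1·1431 + 191
1431 = 7·191 + 94
191 = 2·94 + 3
94 = 31·3 + 1
3 = 3·1 + 0
gcd = 1, so the inverse exists. Back-substitute:
1 = 94 − 31·3
1 = −31·191 + 63·94
1 = 63·1431 − 472·191
1 = −472·1622 + 535·1431
So 1431·535 ≡ 1 (mod 1622).

535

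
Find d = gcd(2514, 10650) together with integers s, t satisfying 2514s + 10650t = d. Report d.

Euclidean algorithm:
10650 = 4·2514 + 594
2514 = 4·594 + 138
594 = 4·138 + 42
138 = 3·42 + 12
42 = 3·12 + 6
12 = 2·6 + 0
gcd(2514, 10650) = 6.
Working backward:
6 = 42 − 3·12
6 = −3·138 + 10·42
6 = 10·594 − 43·138
6 = −43·2514 + 182·594
6 = 182·10650 − 771·2514
So 6 = (182)·10650 + (-771)·2514.

6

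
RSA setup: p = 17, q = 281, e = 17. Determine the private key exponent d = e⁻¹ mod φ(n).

3953

φ(n) = (p−1)(q−1) = 16·280 = 4480.
Need d with 17·d ≡ 1 (mod 4480). Apply the extended Euclidean algorithm:
4480 = 263×17 + 9
17 = 1×9 + 8
9 = 1×8 + 1
8 = 8×1 + 0
Back-substitute:
1 = 9 − 8
1 = −17 + 2·9
1 = 2·4480 − 527·17
So 17·(-527) ≡ 1 (mod 4480), hence d ≡ -527 ≡ 3953 (mod 4480).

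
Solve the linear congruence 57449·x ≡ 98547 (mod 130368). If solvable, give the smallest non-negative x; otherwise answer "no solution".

no solution

gcd(57449, 130368):
130368 = 2*57449 + 15470
57449 = 3*15470 + 11039
15470 = 1*11039 + 4431
11039 = 2*4431 + 2177
4431 = 2*2177 + 77
2177 = 28*77 + 21
77 = 3*21 + 14
21 = 1*14 + 7
14 = 2*7 + 0
gcd = 7, but 7 ∤ 98547, so the congruence has no solution.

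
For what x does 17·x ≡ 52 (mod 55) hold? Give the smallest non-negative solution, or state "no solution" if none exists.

First find gcd(17, 55):
55 = 3·17 + 4
17 = 4·4 + 1
4 = 4·1 + 0
gcd = 1, so a unique solution mod 55 exists.
Back-substitute for the Bézout coefficients:
1 = 17 − 4·4
1 = −4·55 + 13·17
So 17·(13) ≡ 1 (mod 55), giving 17⁻¹ ≡ 13.
x ≡ 17⁻¹·52 ≡ 13·52 ≡ 16 (mod 55).

16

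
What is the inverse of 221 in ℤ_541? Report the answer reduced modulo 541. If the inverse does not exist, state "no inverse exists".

Extended Euclidean algorithm:
541 = 2*221 + 99
221 = 2*99 + 23
99 = 4*23 + 7
23 = 3*7 + 2
7 = 3*2 + 1
2 = 2*1 + 0
Since gcd(221, 541) = 1, back-substitute to write 1 as a combination:
1 = 7 − 3·2
1 = −3·23 + 10·7
1 = 10·99 − 43·23
1 = −43·221 + 96·99
1 = 96·541 − 235·221
So 221·(-235) ≡ 1 (mod 541), and -235 ≡ 306 (mod 541).

306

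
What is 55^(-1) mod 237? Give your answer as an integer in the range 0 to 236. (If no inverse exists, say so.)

181

Apply the Euclidean algorithm to 237 and 55:
237 = 4·55 + 17
55 = 3·17 + 4
17 = 4·4 + 1
4 = 4·1 + 0
Since gcd(55, 237) = 1, back-substitute to write 1 as a combination:
1 = 17 − 4·4
1 = −4·55 + 13·17
1 = 13·237 − 56·55
Hence 55⁻¹ ≡ -56 ≡ 181 (mod 237).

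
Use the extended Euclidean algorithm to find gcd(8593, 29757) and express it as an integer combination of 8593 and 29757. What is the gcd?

13

Repeated division:
29757 = 3×8593 + 3978
8593 = 2×3978 + 637
3978 = 6×637 + 156
637 = 4×156 + 13
156 = 12×13 + 0
gcd(8593, 29757) = 13.
Working backward:
13 = 637 − 4·156
13 = −4·3978 + 25·637
13 = 25·8593 − 54·3978
13 = −54·29757 + 187·8593
So 13 = (-54)·29757 + (187)·8593.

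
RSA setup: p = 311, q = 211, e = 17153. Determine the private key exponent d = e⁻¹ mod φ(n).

φ(n) = (p−1)(q−1) = 310·210 = 65100.
Need d with 17153·d ≡ 1 (mod 65100). Apply the extended Euclidean algorithm:
65100 = 3×17153 + 13641
17153 = 1×13641 + 3512
13641 = 3×3512 + 3105
3512 = 1×3105 + 407
3105 = 7×407 + 256
407 = 1×256 + 151
256 = 1×151 + 105
151 = 1×105 + 46
105 = 2×46 + 13
46 = 3×13 + 7
13 = 1×7 + 6
7 = 1×6 + 1
6 = 6×1 + 0
Back-substitute:
1 = 7 − 6
1 = −13 + 2·7
1 = 2·46 − 7·13
1 = −7·105 + 16·46
1 = 16·151 − 23·105
1 = −23·256 + 39·151
1 = 39·407 − 62·256
1 = −62·3105 + 473·407
1 = 473·3512 − 535·3105
1 = −535·13641 + 2078·3512
1 = 2078·17153 − 2613·13641
1 = −2613·65100 + 9917·17153
So 17153·9917 ≡ 1 (mod 65100), hence d = 9917.

9917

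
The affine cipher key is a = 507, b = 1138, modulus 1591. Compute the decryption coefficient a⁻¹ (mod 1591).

Run Euclid on (1591, 507):
1591 = 3*507 + 70
507 = 7*70 + 17
70 = 4*17 + 2
17 = 8*2 + 1
2 = 2*1 + 0
The gcd is 1. Working backward:
1 = 17 − 8·2
1 = −8·70 + 33·17
1 = 33·507 − 239·70
1 = −239·1591 + 750·507
So 507·750 ≡ 1 (mod 1591).

750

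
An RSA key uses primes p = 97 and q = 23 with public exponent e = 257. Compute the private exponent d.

641

φ(n) = (p−1)(q−1) = 96·22 = 2112.
Need d with 257·d ≡ 1 (mod 2112). Apply the extended Euclidean algorithm:
2112 = 8·257 + 56
257 = 4·56 + 33
56 = 1·33 + 23
33 = 1·23 + 10
23 = 2·10 + 3
10 = 3·3 + 1
3 = 3·1 + 0
Back-substitute:
1 = 10 − 3·3
1 = −3·23 + 7·10
1 = 7·33 − 10·23
1 = −10·56 + 17·33
1 = 17·257 − 78·56
1 = −78·2112 + 641·257
So 257·641 ≡ 1 (mod 2112), hence d = 641.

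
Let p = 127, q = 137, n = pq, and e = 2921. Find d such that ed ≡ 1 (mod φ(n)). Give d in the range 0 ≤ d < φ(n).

φ(n) = (p−1)(q−1) = 126·136 = 17136.
Need d with 2921·d ≡ 1 (mod 17136). Apply the extended Euclidean algorithm:
17136 = 5×2921 + 2531
2921 = 1×2531 + 390
2531 = 6×390 + 191
390 = 2×191 + 8
191 = 23×8 + 7
8 = 1×7 + 1
7 = 7×1 + 0
Back-substitute:
1 = 8 − 7
1 = −191 + 24·8
1 = 24·390 − 49·191
1 = −49·2531 + 318·390
1 = 318·2921 − 367·2531
1 = −367·17136 + 2153·2921
So 2921·2153 ≡ 1 (mod 17136), hence d = 2153.

2153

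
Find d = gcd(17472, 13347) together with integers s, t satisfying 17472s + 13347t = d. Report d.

Repeated division:
17472 = 1×13347 + 4125
13347 = 3×4125 + 972
4125 = 4×972 + 237
972 = 4×237 + 24
237 = 9×24 + 21
24 = 1×21 + 3
21 = 7×3 + 0
gcd(17472, 13347) = 3.
Working backward:
3 = 24 − 21
3 = −237 + 10·24
3 = 10·972 − 41·237
3 = −41·4125 + 174·972
3 = 174·13347 − 563·4125
3 = −563·17472 + 737·13347
So 3 = (-563)·17472 + (737)·13347.

3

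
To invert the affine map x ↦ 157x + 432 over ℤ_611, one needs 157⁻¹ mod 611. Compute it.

Run Euclid on (611, 157):
611 = 3*157 + 140
157 = 1*140 + 17
140 = 8*17 + 4
17 = 4*4 + 1
4 = 4*1 + 0
The gcd is 1. Working backward:
1 = 17 − 4·4
1 = −4·140 + 33·17
1 = 33·157 − 37·140
1 = −37·611 + 144·157
So 157·144 ≡ 1 (mod 611).

144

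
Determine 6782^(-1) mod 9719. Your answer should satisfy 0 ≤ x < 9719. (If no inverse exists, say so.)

8852

Run Euclid on (9719, 6782):
9719 = 1·6782 + 2937
6782 = 2·2937 + 908
2937 = 3·908 + 213
908 = 4·213 + 56
213 = 3·56 + 45
56 = 1·45 + 11
45 = 4·11 + 1
11 = 11·1 + 0
gcd = 1, so the inverse exists. Back-substitute:
1 = 45 − 4·11
1 = −4·56 + 5·45
1 = 5·213 − 19·56
1 = −19·908 + 81·213
1 = 81·2937 − 262·908
1 = −262·6782 + 605·2937
1 = 605·9719 − 867·6782
So 6782·(-867) ≡ 1 (mod 9719), and -867 ≡ 8852 (mod 9719).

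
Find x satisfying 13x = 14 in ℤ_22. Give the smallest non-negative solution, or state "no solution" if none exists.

18

First find gcd(13, 22):
22 = 1*13 + 9
13 = 1*9 + 4
9 = 2*4 + 1
4 = 4*1 + 0
gcd = 1, so a unique solution mod 22 exists.
Back-substitute for the Bézout coefficients:
1 = 9 − 2·4
1 = −2·13 + 3·9
1 = 3·22 − 5·13
So 13·(-5) ≡ 1 (mod 22), giving 13⁻¹ ≡ 17.
x ≡ 13⁻¹·14 ≡ 17·14 ≡ 18 (mod 22).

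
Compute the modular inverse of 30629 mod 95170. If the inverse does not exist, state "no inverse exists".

Run Euclid on (95170, 30629):
95170 = 3·30629 + 3283
30629 = 9·3283 + 1082
3283 = 3·1082 + 37
1082 = 29·37 + 9
37 = 4·9 + 1
9 = 9·1 + 0
gcd = 1, so the inverse exists. Back-substitute:
1 = 37 − 4·9
1 = −4·1082 + 117·37
1 = 117·3283 − 355·1082
1 = −355·30629 + 3312·3283
1 = 3312·95170 − 10291·30629
So 30629·(-10291) ≡ 1 (mod 95170), and -10291 ≡ 84879 (mod 95170).

84879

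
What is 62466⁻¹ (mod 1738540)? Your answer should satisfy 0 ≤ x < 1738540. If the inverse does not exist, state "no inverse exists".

no inverse exists

Compute gcd(62466, 1738540):
1738540 = 27·62466 + 51958
62466 = 1·51958 + 10508
51958 = 4·10508 + 9926
10508 = 1·9926 + 582
9926 = 17·582 + 32
582 = 18·32 + 6
32 = 5·6 + 2
6 = 3·2 + 0
The gcd is 2, not 1, hence no inverse exists.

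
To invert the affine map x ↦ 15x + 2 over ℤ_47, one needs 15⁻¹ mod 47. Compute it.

22

Apply the Euclidean algorithm to 47 and 15:
47 = 3*15 + 2
15 = 7*2 + 1
2 = 2*1 + 0
Since gcd(15, 47) = 1, back-substitute to write 1 as a combination:
1 = 15 − 7·2
1 = −7·47 + 22·15
So 15·22 ≡ 1 (mod 47).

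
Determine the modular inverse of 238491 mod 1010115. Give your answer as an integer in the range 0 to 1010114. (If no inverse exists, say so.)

no inverse exists

Compute gcd(238491, 1010115):
1010115 = 4·238491 + 56151
238491 = 4·56151 + 13887
56151 = 4·13887 + 603
13887 = 23·603 + 18
603 = 33·18 + 9
18 = 2·9 + 0
The gcd is 9, not 1, hence no inverse exists.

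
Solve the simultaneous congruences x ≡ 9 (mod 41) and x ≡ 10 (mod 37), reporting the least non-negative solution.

Write x = 9 + 41·k. Then 41·k ≡ 10 − 9 ≡ 1 (mod 37).
Need 41⁻¹ mod 37. Extended Euclid on (37, 4):
37 = 9*4 + 1
4 = 4*1 + 0
Back-substitute:
1 = 37 − 9·4
41⁻¹ ≡ 28 (mod 37), so k ≡ 28·1 ≡ 28 (mod 37).
x = 9 + 41·28 = 1157.

1157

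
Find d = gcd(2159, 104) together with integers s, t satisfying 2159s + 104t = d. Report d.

Apply Euclid's algorithm to 2159 and 104:
2159 = 20·104 + 79
104 = 1·79 + 25
79 = 3·25 + 4
25 = 6·4 + 1
4 = 4·1 + 0
gcd(2159, 104) = 1.
Working backward:
1 = 25 − 6·4
1 = −6·79 + 19·25
1 = 19·104 − 25·79
1 = −25·2159 + 519·104
So 1 = (-25)·2159 + (519)·104.

1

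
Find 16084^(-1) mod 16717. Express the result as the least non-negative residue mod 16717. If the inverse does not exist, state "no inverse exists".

gcd(16717, 16084) by repeated division:
16717 = 1*16084 + 633
16084 = 25*633 + 259
633 = 2*259 + 115
259 = 2*115 + 29
115 = 3*29 + 28
29 = 1*28 + 1
28 = 28*1 + 0
gcd = 1, so the inverse exists. Back-substitute:
1 = 29 − 28
1 = −115 + 4·29
1 = 4·259 − 9·115
1 = −9·633 + 22·259
1 = 22·16084 − 559·633
1 = −559·16717 + 581·16084
So 16084·581 ≡ 1 (mod 16717).

581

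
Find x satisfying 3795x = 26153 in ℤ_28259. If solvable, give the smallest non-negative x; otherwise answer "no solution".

gcd(3795, 28259):
28259 = 7·3795 + 1694
3795 = 2·1694 + 407
1694 = 4·407 + 66
407 = 6·66 + 11
66 = 6·11 + 0
gcd = 11, but 11 ∤ 26153, so the congruence has no solution.

no solution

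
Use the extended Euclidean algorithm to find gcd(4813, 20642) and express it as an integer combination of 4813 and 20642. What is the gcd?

Euclidean algorithm:
20642 = 4·4813 + 1390
4813 = 3·1390 + 643
1390 = 2·643 + 104
643 = 6·104 + 19
104 = 5·19 + 9
19 = 2·9 + 1
9 = 9·1 + 0
gcd(4813, 20642) = 1.
Express as a combination:
1 = 19 − 2·9
1 = −2·104 + 11·19
1 = 11·643 − 68·104
1 = −68·1390 + 147·643
1 = 147·4813 − 509·1390
1 = −509·20642 + 2183·4813
So 1 = (-509)·20642 + (2183)·4813.

1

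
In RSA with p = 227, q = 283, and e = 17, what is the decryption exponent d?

3749

φ(n) = (p−1)(q−1) = 226·282 = 63732.
Need d with 17·d ≡ 1 (mod 63732). Apply the extended Euclidean algorithm:
63732 = 3748×17 + 16
17 = 1×16 + 1
16 = 16×1 + 0
Back-substitute:
1 = 17 − 16
1 = −63732 + 3749·17
So 17·3749 ≡ 1 (mod 63732), hence d = 3749.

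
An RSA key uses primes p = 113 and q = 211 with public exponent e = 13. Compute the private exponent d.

φ(n) = (p−1)(q−1) = 112·210 = 23520.
Need d with 13·d ≡ 1 (mod 23520). Apply the extended Euclidean algorithm:
23520 = 1809*13 + 3
13 = 4*3 + 1
3 = 3*1 + 0
Back-substitute:
1 = 13 − 4·3
1 = −4·23520 + 7237·13
So 13·7237 ≡ 1 (mod 23520), hence d = 7237.

7237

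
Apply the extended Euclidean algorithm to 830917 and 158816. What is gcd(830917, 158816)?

1

Repeated division:
830917 = 5*158816 + 36837
158816 = 4*36837 + 11468
36837 = 3*11468 + 2433
11468 = 4*2433 + 1736
2433 = 1*1736 + 697
1736 = 2*697 + 342
697 = 2*342 + 13
342 = 26*13 + 4
13 = 3*4 + 1
4 = 4*1 + 0
gcd(830917, 158816) = 1.
Back-substituting:
1 = 13 − 3·4
1 = −3·342 + 79·13
1 = 79·697 − 161·342
1 = −161·1736 + 401·697
1 = 401·2433 − 562·1736
1 = −562·11468 + 2649·2433
1 = 2649·36837 − 8509·11468
1 = −8509·158816 + 36685·36837
1 = 36685·830917 − 191934·158816
So 1 = (36685)·830917 + (-191934)·158816.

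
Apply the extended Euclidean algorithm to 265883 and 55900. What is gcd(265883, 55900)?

Repeated division:
265883 = 4·55900 + 42283
55900 = 1·42283 + 13617
42283 = 3·13617 + 1432
13617 = 9·1432 + 729
1432 = 1·729 + 703
729 = 1·703 + 26
703 = 27·26 + 1
26 = 26·1 + 0
gcd(265883, 55900) = 1.
Working backward:
1 = 703 − 27·26
1 = −27·729 + 28·703
1 = 28·1432 − 55·729
1 = −55·13617 + 523·1432
1 = 523·42283 − 1624·13617
1 = −1624·55900 + 2147·42283
1 = 2147·265883 − 10212·55900
So 1 = (2147)·265883 + (-10212)·55900.

1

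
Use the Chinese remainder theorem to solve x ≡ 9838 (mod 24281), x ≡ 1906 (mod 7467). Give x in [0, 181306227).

26524690

Write x = 9838 + 24281·k. Then 24281·k ≡ 1906 − 9838 ≡ 7002 (mod 7467).
Need 24281⁻¹ mod 7467. Extended Euclid on (7467, 1880):
7467 = 3*1880 + 1827
1880 = 1*1827 + 53
1827 = 34*53 + 25
53 = 2*25 + 3
25 = 8*3 + 1
3 = 3*1 + 0
Back-substitute:
1 = 25 − 8·3
1 = −8·53 + 17·25
1 = 17·1827 − 586·53
1 = −586·1880 + 603·1827
1 = 603·7467 − 2395·1880
24281⁻¹ ≡ 5072 (mod 7467), so k ≡ 5072·7002 ≡ 1092 (mod 7467).
x = 9838 + 24281·1092 = 26524690.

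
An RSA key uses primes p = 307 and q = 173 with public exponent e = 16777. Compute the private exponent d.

φ(n) = (p−1)(q−1) = 306·172 = 52632.
Need d with 16777·d ≡ 1 (mod 52632). Apply the extended Euclidean algorithm:
52632 = 3*16777 + 2301
16777 = 7*2301 + 670
2301 = 3*670 + 291
670 = 2*291 + 88
291 = 3*88 + 27
88 = 3*27 + 7
27 = 3*7 + 6
7 = 1*6 + 1
6 = 6*1 + 0
Back-substitute:
1 = 7 − 6
1 = −27 + 4·7
1 = 4·88 − 13·27
1 = −13·291 + 43·88
1 = 43·670 − 99·291
1 = −99·2301 + 340·670
1 = 340·16777 − 2479·2301
1 = −2479·52632 + 7777·16777
So 16777·7777 ≡ 1 (mod 52632), hence d = 7777.

7777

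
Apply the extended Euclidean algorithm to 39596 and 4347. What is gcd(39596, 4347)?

1

Apply Euclid's algorithm to 39596 and 4347:
39596 = 9·4347 + 473
4347 = 9·473 + 90
473 = 5·90 + 23
90 = 3·23 + 21
23 = 1·21 + 2
21 = 10·2 + 1
2 = 2·1 + 0
gcd(39596, 4347) = 1.
Express as a combination:
1 = 21 − 10·2
1 = −10·23 + 11·21
1 = 11·90 − 43·23
1 = −43·473 + 226·90
1 = 226·4347 − 2077·473
1 = −2077·39596 + 18919·4347
So 1 = (-2077)·39596 + (18919)·4347.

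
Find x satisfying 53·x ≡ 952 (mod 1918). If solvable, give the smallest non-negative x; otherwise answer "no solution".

First find gcd(53, 1918):
1918 = 36×53 + 10
53 = 5×10 + 3
10 = 3×3 + 1
3 = 3×1 + 0
gcd = 1, so a unique solution mod 1918 exists.
Back-substitute for the Bézout coefficients:
1 = 10 − 3·3
1 = −3·53 + 16·10
1 = 16·1918 − 579·53
So 53·(-579) ≡ 1 (mod 1918), giving 53⁻¹ ≡ 1339.
x ≡ 53⁻¹·952 ≡ 1339·952 ≡ 1176 (mod 1918).

1176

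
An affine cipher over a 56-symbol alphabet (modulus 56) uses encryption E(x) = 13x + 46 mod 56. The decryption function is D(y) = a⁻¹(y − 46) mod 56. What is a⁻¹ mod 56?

13

gcd(56, 13) by repeated division:
56 = 4·13 + 4
13 = 3·4 + 1
4 = 4·1 + 0
The gcd is 1. Working backward:
1 = 13 − 3·4
1 = −3·56 + 13·13
So 13·13 ≡ 1 (mod 56).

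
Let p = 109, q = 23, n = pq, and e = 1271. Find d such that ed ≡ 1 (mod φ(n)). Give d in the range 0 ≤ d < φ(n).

φ(n) = (p−1)(q−1) = 108·22 = 2376.
Need d with 1271·d ≡ 1 (mod 2376). Apply the extended Euclidean algorithm:
2376 = 1×1271 + 1105
1271 = 1×1105 + 166
1105 = 6×166 + 109
166 = 1×109 + 57
109 = 1×57 + 52
57 = 1×52 + 5
52 = 10×5 + 2
5 = 2×2 + 1
2 = 2×1 + 0
Back-substitute:
1 = 5 − 2·2
1 = −2·52 + 21·5
1 = 21·57 − 23·52
1 = −23·109 + 44·57
1 = 44·166 − 67·109
1 = −67·1105 + 446·166
1 = 446·1271 − 513·1105
1 = −513·2376 + 959·1271
So 1271·959 ≡ 1 (mod 2376), hence d = 959.

959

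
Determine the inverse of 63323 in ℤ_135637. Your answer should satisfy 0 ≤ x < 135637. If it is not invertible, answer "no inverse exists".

Apply the Euclidean algorithm to 135637 and 63323:
135637 = 2×63323 + 8991
63323 = 7×8991 + 386
8991 = 23×386 + 113
386 = 3×113 + 47
113 = 2×47 + 19
47 = 2×19 + 9
19 = 2×9 + 1
9 = 9×1 + 0
The gcd is 1. Working backward:
1 = 19 − 2·9
1 = −2·47 + 5·19
1 = 5·113 − 12·47
1 = −12·386 + 41·113
1 = 41·8991 − 955·386
1 = −955·63323 + 6726·8991
1 = 6726·135637 − 14407·63323
Thus 63323·(-14407) ≡ 1 (mod 135637); reducing, -14407 mod 135637 = 121230.

121230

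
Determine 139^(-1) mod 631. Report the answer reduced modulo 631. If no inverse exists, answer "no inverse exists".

286

Run Euclid on (631, 139):
631 = 4·139 + 75
139 = 1·75 + 64
75 = 1·64 + 11
64 = 5·11 + 9
11 = 1·9 + 2
9 = 4·2 + 1
2 = 2·1 + 0
gcd = 1, so the inverse exists. Back-substitute:
1 = 9 − 4·2
1 = −4·11 + 5·9
1 = 5·64 − 29·11
1 = −29·75 + 34·64
1 = 34·139 − 63·75
1 = −63·631 + 286·139
So 139·286 ≡ 1 (mod 631).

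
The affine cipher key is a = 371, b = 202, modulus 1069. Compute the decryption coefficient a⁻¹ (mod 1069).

899

Run Euclid on (1069, 371):
1069 = 2·371 + 327
371 = 1·327 + 44
327 = 7·44 + 19
44 = 2·19 + 6
19 = 3·6 + 1
6 = 6·1 + 0
The gcd is 1. Working backward:
1 = 19 − 3·6
1 = −3·44 + 7·19
1 = 7·327 − 52·44
1 = −52·371 + 59·327
1 = 59·1069 − 170·371
Thus 371·(-170) ≡ 1 (mod 1069); reducing, -170 mod 1069 = 899.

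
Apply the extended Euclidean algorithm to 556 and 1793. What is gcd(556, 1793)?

Euclidean algorithm:
1793 = 3*556 + 125
556 = 4*125 + 56
125 = 2*56 + 13
56 = 4*13 + 4
13 = 3*4 + 1
4 = 4*1 + 0
gcd(556, 1793) = 1.
Back-substituting:
1 = 13 − 3·4
1 = −3·56 + 13·13
1 = 13·125 − 29·56
1 = −29·556 + 129·125
1 = 129·1793 − 416·556
So 1 = (129)·1793 + (-416)·556.

1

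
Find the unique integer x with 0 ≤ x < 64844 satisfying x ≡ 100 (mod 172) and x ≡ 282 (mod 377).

49292

Write x = 100 + 172·k. Then 172·k ≡ 282 − 100 ≡ 182 (mod 377).
Need 172⁻¹ mod 377. Extended Euclid on (377, 172):
377 = 2*172 + 33
172 = 5*33 + 7
33 = 4*7 + 5
7 = 1*5 + 2
5 = 2*2 + 1
2 = 2*1 + 0
Back-substitute:
1 = 5 − 2·2
1 = −2·7 + 3·5
1 = 3·33 − 14·7
1 = −14·172 + 73·33
1 = 73·377 − 160·172
172⁻¹ ≡ 217 (mod 377), so k ≡ 217·182 ≡ 286 (mod 377).
x = 100 + 172·286 = 49292.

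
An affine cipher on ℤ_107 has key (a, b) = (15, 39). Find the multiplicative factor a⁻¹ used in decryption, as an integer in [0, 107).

50

gcd(107, 15) by repeated division:
107 = 7×15 + 2
15 = 7×2 + 1
2 = 2×1 + 0
Since gcd(15, 107) = 1, back-substitute to write 1 as a combination:
1 = 15 − 7·2
1 = −7·107 + 50·15
So 15·50 ≡ 1 (mod 107).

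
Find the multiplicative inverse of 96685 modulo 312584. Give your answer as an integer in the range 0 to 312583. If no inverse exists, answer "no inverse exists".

Apply the Euclidean algorithm to 312584 and 96685:
312584 = 3·96685 + 22529
96685 = 4·22529 + 6569
22529 = 3·6569 + 2822
6569 = 2·2822 + 925
2822 = 3·925 + 47
925 = 19·47 + 32
47 = 1·32 + 15
32 = 2·15 + 2
15 = 7·2 + 1
2 = 2·1 + 0
gcd = 1, so the inverse exists. Back-substitute:
1 = 15 − 7·2
1 = −7·32 + 15·15
1 = 15·47 − 22·32
1 = −22·925 + 433·47
1 = 433·2822 − 1321·925
1 = −1321·6569 + 3075·2822
1 = 3075·22529 − 10546·6569
1 = −10546·96685 + 45259·22529
1 = 45259·312584 − 146323·96685
So 96685·(-146323) ≡ 1 (mod 312584), and -146323 ≡ 166261 (mod 312584).

166261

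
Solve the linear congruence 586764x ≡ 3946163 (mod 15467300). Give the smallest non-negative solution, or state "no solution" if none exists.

gcd(586764, 15467300):
15467300 = 26×586764 + 211436
586764 = 2×211436 + 163892
211436 = 1×163892 + 47544
163892 = 3×47544 + 21260
47544 = 2×21260 + 5024
21260 = 4×5024 + 1164
5024 = 4×1164 + 368
1164 = 3×368 + 60
368 = 6×60 + 8
60 = 7×8 + 4
8 = 2×4 + 0
gcd = 4, but 4 ∤ 3946163, so the congruence has no solution.

no solution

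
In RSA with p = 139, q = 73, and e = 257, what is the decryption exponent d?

2513

φ(n) = (p−1)(q−1) = 138·72 = 9936.
Need d with 257·d ≡ 1 (mod 9936). Apply the extended Euclidean algorithm:
9936 = 38·257 + 170
257 = 1·170 + 87
170 = 1·87 + 83
87 = 1·83 + 4
83 = 20·4 + 3
4 = 1·3 + 1
3 = 3·1 + 0
Back-substitute:
1 = 4 − 3
1 = −83 + 21·4
1 = 21·87 − 22·83
1 = −22·170 + 43·87
1 = 43·257 − 65·170
1 = −65·9936 + 2513·257
So 257·2513 ≡ 1 (mod 9936), hence d = 2513.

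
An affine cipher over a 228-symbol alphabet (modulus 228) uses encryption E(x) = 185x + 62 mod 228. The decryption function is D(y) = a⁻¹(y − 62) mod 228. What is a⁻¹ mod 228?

gcd(228, 185) by repeated division:
228 = 1·185 + 43
185 = 4·43 + 13
43 = 3·13 + 4
13 = 3·4 + 1
4 = 4·1 + 0
gcd = 1, so the inverse exists. Back-substitute:
1 = 13 − 3·4
1 = −3·43 + 10·13
1 = 10·185 − 43·43
1 = −43·228 + 53·185
So 185·53 ≡ 1 (mod 228).

53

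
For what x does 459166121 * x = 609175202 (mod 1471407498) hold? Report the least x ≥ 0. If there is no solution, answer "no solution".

First find gcd(459166121, 1471407498):
1471407498 = 3×459166121 + 93909135
459166121 = 4×93909135 + 83529581
93909135 = 1×83529581 + 10379554
83529581 = 8×10379554 + 493149
10379554 = 21×493149 + 23425
493149 = 21×23425 + 1224
23425 = 19×1224 + 169
1224 = 7×169 + 41
169 = 4×41 + 5
41 = 8×5 + 1
5 = 5×1 + 0
gcd = 1, so a unique solution mod 1471407498 exists.
Back-substitute for the Bézout coefficients:
1 = 41 − 8·5
1 = −8·169 + 33·41
1 = 33·1224 − 239·169
1 = −239·23425 + 4574·1224
1 = 4574·493149 − 96293·23425
1 = −96293·10379554 + 2026727·493149
1 = 2026727·83529581 − 16310109·10379554
1 = −16310109·93909135 + 18336836·83529581
1 = 18336836·459166121 − 89657453·93909135
1 = −89657453·1471407498 + 287309195·459166121
So 459166121·(287309195) ≡ 1 (mod 1471407498), giving 459166121⁻¹ ≡ 287309195.
x ≡ 459166121⁻¹·609175202 ≡ 287309195·609175202 ≡ 109326784 (mod 1471407498).

109326784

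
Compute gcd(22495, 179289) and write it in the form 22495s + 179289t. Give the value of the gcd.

Repeated division:
179289 = 7·22495 + 21824
22495 = 1·21824 + 671
21824 = 32·671 + 352
671 = 1·352 + 319
352 = 1·319 + 33
319 = 9·33 + 22
33 = 1·22 + 11
22 = 2·11 + 0
gcd(22495, 179289) = 11.
Working backward:
11 = 33 − 22
11 = −319 + 10·33
11 = 10·352 − 11·319
11 = −11·671 + 21·352
11 = 21·21824 − 683·671
11 = −683·22495 + 704·21824
11 = 704·179289 − 5611·22495
So 11 = (704)·179289 + (-5611)·22495.

11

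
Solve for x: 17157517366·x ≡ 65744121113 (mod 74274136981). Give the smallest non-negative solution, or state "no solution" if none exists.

393672371

First find gcd(17157517366, 74274136981):
74274136981 = 4×17157517366 + 5644067517
17157517366 = 3×5644067517 + 225314815
5644067517 = 25×225314815 + 11197142
225314815 = 20×11197142 + 1371975
11197142 = 8×1371975 + 221342
1371975 = 6×221342 + 43923
221342 = 5×43923 + 1727
43923 = 25×1727 + 748
1727 = 2×748 + 231
748 = 3×231 + 55
231 = 4×55 + 11
55 = 5×11 + 0
gcd = 11 and 11 | 65744121113, so solutions exist. Divide through by 11: 1559774306x ≡ 5976738283 (mod 6752194271).
Now find 1559774306⁻¹ mod 6752194271:
6752194271 = 4×1559774306 + 513097047
1559774306 = 3×513097047 + 20483165
513097047 = 25×20483165 + 1017922
20483165 = 20×1017922 + 124725
1017922 = 8×124725 + 20122
124725 = 6×20122 + 3993
20122 = 5×3993 + 157
3993 = 25×157 + 68
157 = 2×68 + 21
68 = 3×21 + 5
21 = 4×5 + 1
5 = 5×1 + 0
Back-substitute:
1 = 21 − 4·5
1 = −4·68 + 13·21
1 = 13·157 − 30·68
1 = −30·3993 + 763·157
1 = 763·20122 − 3845·3993
1 = −3845·124725 + 23833·20122
1 = 23833·1017922 − 194509·124725
1 = −194509·20483165 + 3914013·1017922
1 = 3914013·513097047 − 98044834·20483165
1 = −98044834·1559774306 + 298048515·513097047
1 = 298048515·6752194271 − 1290238894·1559774306
So 1559774306·(-1290238894) ≡ 1 (mod 6752194271), i.e. 1559774306⁻¹ ≡ 5461955377.
Then x ≡ 5461955377·5976738283 ≡ 393672371 (mod 6752194271); the smallest non-negative solution is x = 393672371.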